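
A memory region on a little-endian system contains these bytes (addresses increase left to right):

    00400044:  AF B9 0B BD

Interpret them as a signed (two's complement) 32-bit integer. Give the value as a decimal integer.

Little-endian stores the least-significant byte at the lowest address.
Reassemble most-significant byte first: BD 0B B9 AF → 0xBD0BB9AF.
Top bit is set, so as a signed 32-bit value this is 0xBD0BB9AF − 2^32 = -1123305041.

-1123305041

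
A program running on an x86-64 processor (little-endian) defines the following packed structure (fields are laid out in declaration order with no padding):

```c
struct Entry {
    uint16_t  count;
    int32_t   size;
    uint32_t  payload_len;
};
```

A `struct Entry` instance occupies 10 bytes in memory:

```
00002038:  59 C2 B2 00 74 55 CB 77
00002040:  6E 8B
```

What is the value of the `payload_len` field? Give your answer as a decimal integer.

`payload_len` follows `count` (2 B), `size` (4 B), so it starts at offset 2 + 4 = 6 and occupies 4 bytes.
Bytes at offsets 6..9: CB 77 6E 8B.
Little-endian: lowest address holds the least-significant byte.
Reassemble most-significant byte first: 8B 6E 77 CB → 0x8B6E77CB.
0x8B6E77CB = 2339272651.

2339272651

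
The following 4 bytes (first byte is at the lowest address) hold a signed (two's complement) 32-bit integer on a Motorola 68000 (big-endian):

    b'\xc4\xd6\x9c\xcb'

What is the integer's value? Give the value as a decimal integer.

-992568117

Big-endian: lowest address holds the most-significant byte.
The bytes are already most-significant first: 0xC4D69CCB.
Top bit is set, so as a signed 32-bit value this is 0xC4D69CCB − 2^32 = -992568117.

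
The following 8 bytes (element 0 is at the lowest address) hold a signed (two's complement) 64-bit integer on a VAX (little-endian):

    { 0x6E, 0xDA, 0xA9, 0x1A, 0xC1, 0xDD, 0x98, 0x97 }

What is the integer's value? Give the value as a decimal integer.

In little-endian order the low byte comes first in memory.
Reassemble most-significant byte first: 97 98 DD C1 1A A9 DA 6E → 0x9798DDC11AA9DA6E.
Top bit is set, so as a signed 64-bit value this is 0x9798DDC11AA9DA6E − 2^64 = -7523019356076647826.

-7523019356076647826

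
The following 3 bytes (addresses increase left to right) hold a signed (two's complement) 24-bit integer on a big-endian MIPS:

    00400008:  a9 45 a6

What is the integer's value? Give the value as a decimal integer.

-5683802

Big-endian: lowest address holds the most-significant byte.
The bytes are already most-significant first: 0xA945A6.
Top bit is set, so as a signed 24-bit value this is 0xA945A6 − 2^24 = -5683802.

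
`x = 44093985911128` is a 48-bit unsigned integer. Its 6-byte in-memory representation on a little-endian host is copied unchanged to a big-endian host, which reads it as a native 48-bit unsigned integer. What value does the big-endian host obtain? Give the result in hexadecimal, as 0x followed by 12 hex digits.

44093985911128 in 48-bit hexadecimal is 0x281A6E5DF158.
Stored little-endian, the bytes at ascending addresses are 58 F1 5D 6E 1A 28.
Read back as big-endian, the last byte is least significant, giving 0x58F15D6E1A28.

0x58F15D6E1A28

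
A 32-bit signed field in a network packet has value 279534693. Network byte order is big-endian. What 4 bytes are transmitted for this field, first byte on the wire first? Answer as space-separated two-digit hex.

10 A9 5C 65

279534693 in hexadecimal, padded to 32 bits, is 0x10A95C65.
Split into bytes (most-significant first): 10 A9 5C 65.
Big-endian stores the most-significant byte at the lowest address.
So the memory order matches the most-significant-first order: 10 A9 5C 65.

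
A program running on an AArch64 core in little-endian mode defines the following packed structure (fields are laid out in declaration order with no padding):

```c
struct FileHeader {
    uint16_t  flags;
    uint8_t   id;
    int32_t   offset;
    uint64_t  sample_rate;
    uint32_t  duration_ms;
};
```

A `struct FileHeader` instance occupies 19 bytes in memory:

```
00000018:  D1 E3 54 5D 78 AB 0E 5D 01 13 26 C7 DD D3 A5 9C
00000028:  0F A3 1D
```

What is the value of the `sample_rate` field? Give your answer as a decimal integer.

`sample_rate` follows `flags` (2 B), `id` (1 B), `offset` (4 B), so it starts at offset 2 + 1 + 4 = 7 and occupies 8 bytes.
Bytes at offsets 7..14: 5D 01 13 26 C7 DD D3 A5.
Little-endian stores the least-significant byte at the lowest address.
Reassemble most-significant byte first: A5 D3 DD C7 26 13 01 5D → 0xA5D3DDC72613015D.
0xA5D3DDC72613015D = 11949138083751067997.

11949138083751067997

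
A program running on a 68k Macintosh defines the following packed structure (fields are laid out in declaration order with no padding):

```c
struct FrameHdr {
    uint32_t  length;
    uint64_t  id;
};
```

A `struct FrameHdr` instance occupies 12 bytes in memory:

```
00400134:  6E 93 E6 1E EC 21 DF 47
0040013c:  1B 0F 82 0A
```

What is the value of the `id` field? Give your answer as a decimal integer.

17015126363672117770

`id` follows `length` (4 bytes), so it starts at byte offset 4 and occupies 8 bytes.
Bytes at offsets 4..11: EC 21 DF 47 1B 0F 82 0A.
In big-endian order the high byte comes first in memory.
The bytes are already most-significant first: 0xEC21DF471B0F820A.
0xEC21DF471B0F820A = 17015126363672117770.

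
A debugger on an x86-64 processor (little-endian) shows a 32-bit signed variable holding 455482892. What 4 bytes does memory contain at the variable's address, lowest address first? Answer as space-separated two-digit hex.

0C 1E 26 1B

455482892 in hexadecimal, padded to 32 bits, is 0x1B261E0C.
Split into bytes (most-significant first): 1B 26 1E 0C.
Little-endian: lowest address holds the least-significant byte.
So at ascending addresses the bytes are 0C 1E 26 1B.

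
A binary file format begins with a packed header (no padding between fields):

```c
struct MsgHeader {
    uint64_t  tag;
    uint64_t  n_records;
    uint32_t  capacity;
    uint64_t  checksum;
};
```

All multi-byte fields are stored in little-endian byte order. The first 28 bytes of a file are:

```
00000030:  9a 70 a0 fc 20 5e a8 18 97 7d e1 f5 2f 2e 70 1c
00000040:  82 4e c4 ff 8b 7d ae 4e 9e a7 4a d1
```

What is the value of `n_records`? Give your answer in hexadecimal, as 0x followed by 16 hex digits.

0x1C702E2FF5E17D97

`n_records` follows `tag` (8 bytes), so it starts at byte offset 8 and occupies 8 bytes.
Bytes at offsets 8..15: 97 7D E1 F5 2F 2E 70 1C.
In little-endian order the low byte comes first in memory.
Reassemble most-significant byte first: 1C 70 2E 2F F5 E1 7D 97 → 0x1C702E2FF5E17D97.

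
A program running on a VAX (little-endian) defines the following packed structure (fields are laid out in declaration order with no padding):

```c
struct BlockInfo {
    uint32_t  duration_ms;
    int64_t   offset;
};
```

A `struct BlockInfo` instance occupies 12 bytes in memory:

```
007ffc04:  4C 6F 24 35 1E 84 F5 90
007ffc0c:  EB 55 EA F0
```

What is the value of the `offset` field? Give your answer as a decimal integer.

-1086961889818868706

`offset` follows `duration_ms` (4 bytes), so it starts at byte offset 4 and occupies 8 bytes.
Bytes at offsets 4..11: 1E 84 F5 90 EB 55 EA F0.
In little-endian order the low byte comes first in memory.
Reassemble most-significant byte first: F0 EA 55 EB 90 F5 84 1E → 0xF0EA55EB90F5841E.
Top bit is set, so as a signed 64-bit value this is 0xF0EA55EB90F5841E − 2^64 = -1086961889818868706.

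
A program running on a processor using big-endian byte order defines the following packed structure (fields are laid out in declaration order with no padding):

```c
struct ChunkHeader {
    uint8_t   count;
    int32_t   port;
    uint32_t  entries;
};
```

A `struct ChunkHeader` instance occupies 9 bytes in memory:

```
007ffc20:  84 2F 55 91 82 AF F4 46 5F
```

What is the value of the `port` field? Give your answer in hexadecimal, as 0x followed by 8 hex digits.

`port` follows `count` (1 byte), so it starts at byte offset 1 and occupies 4 bytes.
Bytes at offsets 1..4: 2F 55 91 82.
In big-endian order the high byte comes first in memory.
The bytes are already most-significant first: 0x2F559182.

0x2F559182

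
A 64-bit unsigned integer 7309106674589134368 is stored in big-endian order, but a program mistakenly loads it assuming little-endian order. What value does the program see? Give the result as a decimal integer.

7309106674589134368 in 64-bit hexadecimal is 0x656F29CB94526E20.
Stored big-endian, the bytes at ascending addresses are 65 6F 29 CB 94 52 6E 20.
Read back as little-endian, the first byte is least significant, giving 0x206E5294CB296F65.
0x206E5294CB296F65 = 2336896055668993893.

2336896055668993893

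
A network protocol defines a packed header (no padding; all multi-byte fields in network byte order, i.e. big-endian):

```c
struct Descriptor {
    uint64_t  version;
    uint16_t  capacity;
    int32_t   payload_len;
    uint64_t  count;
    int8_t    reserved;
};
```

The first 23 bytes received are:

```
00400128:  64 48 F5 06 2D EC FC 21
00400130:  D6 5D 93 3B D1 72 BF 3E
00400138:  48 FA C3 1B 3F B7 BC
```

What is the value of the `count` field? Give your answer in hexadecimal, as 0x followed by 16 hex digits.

`count` follows `version` (8 B), `capacity` (2 B), `payload_len` (4 B), so it starts at offset 8 + 2 + 4 = 14 and occupies 8 bytes.
Bytes at offsets 14..21: BF 3E 48 FA C3 1B 3F B7.
Big-endian: lowest address holds the most-significant byte.
The bytes are already most-significant first: 0xBF3E48FAC31B3FB7.

0xBF3E48FAC31B3FB7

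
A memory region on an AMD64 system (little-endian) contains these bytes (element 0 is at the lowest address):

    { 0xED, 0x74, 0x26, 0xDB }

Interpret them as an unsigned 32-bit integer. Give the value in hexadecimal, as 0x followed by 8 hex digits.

0xDB2674ED

Little-endian: lowest address holds the least-significant byte.
Reassemble most-significant byte first: DB 26 74 ED → 0xDB2674ED.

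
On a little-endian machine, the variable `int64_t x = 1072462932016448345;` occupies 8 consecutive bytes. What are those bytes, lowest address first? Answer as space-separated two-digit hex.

1072462932016448345 in hexadecimal, padded to 64 bits, is 0x0EE2275AC19D4359.
Split into bytes (most-significant first): 0E E2 27 5A C1 9D 43 59.
Little-endian: lowest address holds the least-significant byte.
So at ascending addresses the bytes are 59 43 9D C1 5A 27 E2 0E.

59 43 9D C1 5A 27 E2 0E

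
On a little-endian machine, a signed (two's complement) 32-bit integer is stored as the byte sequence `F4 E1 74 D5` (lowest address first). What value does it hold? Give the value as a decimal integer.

-713760268

Little-endian: lowest address holds the least-significant byte.
Reassemble most-significant byte first: D5 74 E1 F4 → 0xD574E1F4.
Top bit is set, so as a signed 32-bit value this is 0xD574E1F4 − 2^32 = -713760268.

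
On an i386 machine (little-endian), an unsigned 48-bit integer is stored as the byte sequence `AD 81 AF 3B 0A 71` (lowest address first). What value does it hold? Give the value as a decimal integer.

124288764969389

Little-endian stores the least-significant byte at the lowest address.
Reassemble most-significant byte first: 71 0A 3B AF 81 AD → 0x710A3BAF81AD.
0x710A3BAF81AD = 124288764969389.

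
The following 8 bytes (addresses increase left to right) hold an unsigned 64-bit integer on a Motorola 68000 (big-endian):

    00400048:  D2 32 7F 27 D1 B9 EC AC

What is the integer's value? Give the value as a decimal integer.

15146308305799474348

Big-endian stores the most-significant byte at the lowest address.
The bytes are already most-significant first: 0xD2327F27D1B9ECAC.
0xD2327F27D1B9ECAC = 15146308305799474348.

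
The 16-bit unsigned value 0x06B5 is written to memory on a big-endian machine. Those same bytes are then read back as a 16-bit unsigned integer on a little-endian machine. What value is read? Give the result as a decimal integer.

46342

Stored big-endian, the bytes at ascending addresses are 06 B5.
Read back as little-endian, the first byte is least significant, giving 0xB506.
0xB506 = 46342.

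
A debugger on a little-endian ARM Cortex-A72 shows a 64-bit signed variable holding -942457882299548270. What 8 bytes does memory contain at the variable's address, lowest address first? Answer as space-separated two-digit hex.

92 BD C4 A5 8C B7 EB F2

Two's complement of -942457882299548270 in 64 bits: 942457882299548270 = 0x0D1448735A3B426E; invert → 0xF2EBB78CA5C4BD91; add 1 → 0xF2EBB78CA5C4BD92.
Split into bytes (most-significant first): F2 EB B7 8C A5 C4 BD 92.
Little-endian: lowest address holds the least-significant byte.
So at ascending addresses the bytes are 92 BD C4 A5 8C B7 EB F2.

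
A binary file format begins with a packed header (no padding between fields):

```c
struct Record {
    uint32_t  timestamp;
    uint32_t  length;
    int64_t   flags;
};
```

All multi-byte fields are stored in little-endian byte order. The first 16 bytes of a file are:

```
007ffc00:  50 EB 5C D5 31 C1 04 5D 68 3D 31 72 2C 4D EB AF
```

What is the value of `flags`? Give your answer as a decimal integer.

-5770433644255429272

`flags` follows `timestamp` (4 B), `length` (4 B), so it starts at offset 4 + 4 = 8 and occupies 8 bytes.
Bytes at offsets 8..15: 68 3D 31 72 2C 4D EB AF.
In little-endian order the low byte comes first in memory.
Reassemble most-significant byte first: AF EB 4D 2C 72 31 3D 68 → 0xAFEB4D2C72313D68.
Top bit is set, so as a signed 64-bit value this is 0xAFEB4D2C72313D68 − 2^64 = -5770433644255429272.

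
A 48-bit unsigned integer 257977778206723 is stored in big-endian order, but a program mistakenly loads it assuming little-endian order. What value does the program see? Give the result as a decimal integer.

3817489932778

257977778206723 in 48-bit hexadecimal is 0xEAA121D47803.
Stored big-endian, the bytes at ascending addresses are EA A1 21 D4 78 03.
Read back as little-endian, the first byte is least significant, giving 0x0378D421A1EA.
0x0378D421A1EA = 3817489932778.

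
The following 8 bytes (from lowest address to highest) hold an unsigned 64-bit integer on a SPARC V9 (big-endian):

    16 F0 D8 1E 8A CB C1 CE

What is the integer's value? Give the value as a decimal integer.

1653058688934199758

Big-endian: lowest address holds the most-significant byte.
The bytes are already most-significant first: 0x16F0D81E8ACBC1CE.
0x16F0D81E8ACBC1CE = 1653058688934199758.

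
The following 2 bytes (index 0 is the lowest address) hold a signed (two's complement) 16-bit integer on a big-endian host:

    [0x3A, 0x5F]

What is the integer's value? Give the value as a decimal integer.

14943

In big-endian order the high byte comes first in memory.
The bytes are already most-significant first: 0x3A5F.
0x3A5F = 14943.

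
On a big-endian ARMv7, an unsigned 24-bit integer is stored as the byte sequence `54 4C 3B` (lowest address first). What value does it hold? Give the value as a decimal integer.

5524539

Big-endian: lowest address holds the most-significant byte.
The bytes are already most-significant first: 0x544C3B.
0x544C3B = 5524539.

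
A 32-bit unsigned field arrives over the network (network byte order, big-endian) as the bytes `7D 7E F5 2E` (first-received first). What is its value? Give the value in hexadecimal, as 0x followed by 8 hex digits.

Big-endian: lowest address holds the most-significant byte.
The bytes are already most-significant first: 0x7D7EF52E.

0x7D7EF52E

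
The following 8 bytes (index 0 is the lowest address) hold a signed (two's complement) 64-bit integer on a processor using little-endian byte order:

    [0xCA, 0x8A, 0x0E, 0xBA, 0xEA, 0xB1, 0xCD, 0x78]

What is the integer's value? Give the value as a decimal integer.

8704809276479015626

Little-endian: lowest address holds the least-significant byte.
Reassemble most-significant byte first: 78 CD B1 EA BA 0E 8A CA → 0x78CDB1EABA0E8ACA.
0x78CDB1EABA0E8ACA = 8704809276479015626.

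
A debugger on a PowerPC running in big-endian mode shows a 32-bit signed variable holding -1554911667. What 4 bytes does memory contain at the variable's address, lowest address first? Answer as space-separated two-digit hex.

Two's complement of -1554911667 in 32 bits: 1554911667 = 0x5CAE11B3; invert → 0xA351EE4C; add 1 → 0xA351EE4D.
Split into bytes (most-significant first): A3 51 EE 4D.
In big-endian order the high byte comes first in memory.
So the memory order matches the most-significant-first order: A3 51 EE 4D.

A3 51 EE 4D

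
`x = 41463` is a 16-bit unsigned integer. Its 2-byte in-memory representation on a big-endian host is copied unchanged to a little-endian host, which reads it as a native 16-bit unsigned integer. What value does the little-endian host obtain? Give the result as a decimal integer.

41463 in 16-bit hexadecimal is 0xA1F7.
Stored big-endian, the bytes at ascending addresses are A1 F7.
Read back as little-endian, the first byte is least significant, giving 0xF7A1.
0xF7A1 = 63393.

63393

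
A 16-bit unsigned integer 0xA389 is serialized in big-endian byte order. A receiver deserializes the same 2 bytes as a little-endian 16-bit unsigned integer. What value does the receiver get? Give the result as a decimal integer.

35235

Stored big-endian, the bytes at ascending addresses are A3 89.
Read back as little-endian, the first byte is least significant, giving 0x89A3.
0x89A3 = 35235.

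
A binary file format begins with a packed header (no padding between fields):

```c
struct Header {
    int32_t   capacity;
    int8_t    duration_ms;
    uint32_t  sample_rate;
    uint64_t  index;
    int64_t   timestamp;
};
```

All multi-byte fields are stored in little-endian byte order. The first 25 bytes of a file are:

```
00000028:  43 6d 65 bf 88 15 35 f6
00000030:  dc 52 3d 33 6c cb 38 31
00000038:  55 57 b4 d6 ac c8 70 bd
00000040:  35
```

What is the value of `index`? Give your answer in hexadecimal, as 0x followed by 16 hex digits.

`index` follows `capacity` (4 B), `duration_ms` (1 B), `sample_rate` (4 B), so it starts at offset 4 + 1 + 4 = 9 and occupies 8 bytes.
Bytes at offsets 9..16: 52 3D 33 6C CB 38 31 55.
Little-endian: lowest address holds the least-significant byte.
Reassemble most-significant byte first: 55 31 38 CB 6C 33 3D 52 → 0x553138CB6C333D52.

0x553138CB6C333D52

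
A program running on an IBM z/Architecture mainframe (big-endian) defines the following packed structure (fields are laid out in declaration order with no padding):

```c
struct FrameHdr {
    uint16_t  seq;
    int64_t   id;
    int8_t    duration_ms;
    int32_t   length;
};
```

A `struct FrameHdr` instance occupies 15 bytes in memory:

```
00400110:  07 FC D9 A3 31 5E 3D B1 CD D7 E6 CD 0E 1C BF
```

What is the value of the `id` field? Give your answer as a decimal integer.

`id` follows `seq` (2 bytes), so it starts at byte offset 2 and occupies 8 bytes.
Bytes at offsets 2..9: D9 A3 31 5E 3D B1 CD D7.
Big-endian: lowest address holds the most-significant byte.
The bytes are already most-significant first: 0xD9A3315E3DB1CDD7.
Top bit is set, so as a signed 64-bit value this is 0xD9A3315E3DB1CDD7 − 2^64 = -2764311465443602985.

-2764311465443602985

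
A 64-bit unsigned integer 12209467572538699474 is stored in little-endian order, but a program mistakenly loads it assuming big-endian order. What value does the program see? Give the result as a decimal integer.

15199316230600028329

12209467572538699474 in 64-bit hexadecimal is 0xA970BE1195D1EED2.
Stored little-endian, the bytes at ascending addresses are D2 EE D1 95 11 BE 70 A9.
Read back as big-endian, the last byte is least significant, giving 0xD2EED19511BE70A9.
0xD2EED19511BE70A9 = 15199316230600028329.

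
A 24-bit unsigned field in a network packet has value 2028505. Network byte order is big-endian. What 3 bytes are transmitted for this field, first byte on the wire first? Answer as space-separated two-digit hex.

1E F3 D9

2028505 in hexadecimal, padded to 24 bits, is 0x1EF3D9.
Split into bytes (most-significant first): 1E F3 D9.
In big-endian order the high byte comes first in memory.
So the memory order matches the most-significant-first order: 1E F3 D9.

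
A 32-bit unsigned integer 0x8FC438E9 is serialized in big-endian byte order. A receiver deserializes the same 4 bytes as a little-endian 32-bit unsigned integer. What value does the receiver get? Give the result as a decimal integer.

3912811663

Stored big-endian, the bytes at ascending addresses are 8F C4 38 E9.
Read back as little-endian, the first byte is least significant, giving 0xE938C48F.
0xE938C48F = 3912811663.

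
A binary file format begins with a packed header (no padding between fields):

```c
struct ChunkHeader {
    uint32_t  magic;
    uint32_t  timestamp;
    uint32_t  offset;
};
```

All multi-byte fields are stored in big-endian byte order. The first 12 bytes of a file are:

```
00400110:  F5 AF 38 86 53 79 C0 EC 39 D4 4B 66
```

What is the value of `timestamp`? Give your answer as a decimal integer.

1400488172

`timestamp` follows `magic` (4 bytes), so it starts at byte offset 4 and occupies 4 bytes.
Bytes at offsets 4..7: 53 79 C0 EC.
Big-endian stores the most-significant byte at the lowest address.
The bytes are already most-significant first: 0x5379C0EC.
0x5379C0EC = 1400488172.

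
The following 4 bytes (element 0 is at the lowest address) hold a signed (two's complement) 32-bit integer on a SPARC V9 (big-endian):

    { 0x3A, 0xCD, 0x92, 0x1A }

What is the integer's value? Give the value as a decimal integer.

986550810

Big-endian stores the most-significant byte at the lowest address.
The bytes are already most-significant first: 0x3ACD921A.
0x3ACD921A = 986550810.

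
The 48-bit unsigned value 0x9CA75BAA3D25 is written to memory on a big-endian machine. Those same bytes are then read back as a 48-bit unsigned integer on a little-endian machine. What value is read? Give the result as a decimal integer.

40946781366172

Stored big-endian, the bytes at ascending addresses are 9C A7 5B AA 3D 25.
Read back as little-endian, the first byte is least significant, giving 0x253DAA5BA79C.
0x253DAA5BA79C = 40946781366172.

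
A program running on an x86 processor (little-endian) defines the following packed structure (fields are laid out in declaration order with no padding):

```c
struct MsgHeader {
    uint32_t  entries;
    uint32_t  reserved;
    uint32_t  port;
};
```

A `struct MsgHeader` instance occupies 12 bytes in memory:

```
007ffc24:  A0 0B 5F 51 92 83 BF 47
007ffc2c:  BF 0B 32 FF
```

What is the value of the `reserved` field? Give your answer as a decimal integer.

`reserved` follows `entries` (4 bytes), so it starts at byte offset 4 and occupies 4 bytes.
Bytes at offsets 4..7: 92 83 BF 47.
Little-endian stores the least-significant byte at the lowest address.
Reassemble most-significant byte first: 47 BF 83 92 → 0x47BF8392.
0x47BF8392 = 1203733394.

1203733394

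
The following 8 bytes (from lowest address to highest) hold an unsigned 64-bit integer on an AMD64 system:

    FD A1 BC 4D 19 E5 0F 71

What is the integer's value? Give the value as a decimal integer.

8146982147777667581

In little-endian order the low byte comes first in memory.
Reassemble most-significant byte first: 71 0F E5 19 4D BC A1 FD → 0x710FE5194DBCA1FD.
0x710FE5194DBCA1FD = 8146982147777667581.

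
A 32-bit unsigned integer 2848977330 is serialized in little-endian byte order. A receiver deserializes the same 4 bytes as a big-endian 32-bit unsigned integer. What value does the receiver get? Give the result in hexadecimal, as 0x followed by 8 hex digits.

2848977330 in 32-bit hexadecimal is 0xA9CFF1B2.
Stored little-endian, the bytes at ascending addresses are B2 F1 CF A9.
Read back as big-endian, the last byte is least significant, giving 0xB2F1CFA9.

0xB2F1CFA9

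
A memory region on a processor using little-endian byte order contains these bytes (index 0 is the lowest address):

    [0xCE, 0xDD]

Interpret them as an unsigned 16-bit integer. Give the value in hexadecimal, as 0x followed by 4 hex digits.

0xDDCE

Little-endian stores the least-significant byte at the lowest address.
Reassemble most-significant byte first: DD CE → 0xDDCE.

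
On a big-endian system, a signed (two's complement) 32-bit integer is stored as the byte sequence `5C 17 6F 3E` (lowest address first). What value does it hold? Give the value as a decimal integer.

1545039678

Big-endian: lowest address holds the most-significant byte.
The bytes are already most-significant first: 0x5C176F3E.
0x5C176F3E = 1545039678.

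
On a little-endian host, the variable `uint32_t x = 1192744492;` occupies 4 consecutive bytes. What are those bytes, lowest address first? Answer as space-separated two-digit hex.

2C D6 17 47

1192744492 in hexadecimal, padded to 32 bits, is 0x4717D62C.
Split into bytes (most-significant first): 47 17 D6 2C.
Little-endian stores the least-significant byte at the lowest address.
So at ascending addresses the bytes are 2C D6 17 47.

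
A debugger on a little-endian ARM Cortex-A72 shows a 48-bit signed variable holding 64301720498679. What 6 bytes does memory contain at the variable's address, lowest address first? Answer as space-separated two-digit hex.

64301720498679 in hexadecimal, padded to 48 bits, is 0x3A7B693571F7.
Split into bytes (most-significant first): 3A 7B 69 35 71 F7.
In little-endian order the low byte comes first in memory.
So at ascending addresses the bytes are F7 71 35 69 7B 3A.

F7 71 35 69 7B 3A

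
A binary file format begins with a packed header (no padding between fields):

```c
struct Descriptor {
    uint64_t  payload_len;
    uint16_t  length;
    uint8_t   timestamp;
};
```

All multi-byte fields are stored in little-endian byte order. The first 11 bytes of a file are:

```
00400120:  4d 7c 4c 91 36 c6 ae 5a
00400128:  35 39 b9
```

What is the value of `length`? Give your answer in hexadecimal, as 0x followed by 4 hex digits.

0x3935

`length` follows `payload_len` (8 bytes), so it starts at byte offset 8 and occupies 2 bytes.
Bytes at offsets 8..9: 35 39.
Little-endian stores the least-significant byte at the lowest address.
Reassemble most-significant byte first: 39 35 → 0x3935.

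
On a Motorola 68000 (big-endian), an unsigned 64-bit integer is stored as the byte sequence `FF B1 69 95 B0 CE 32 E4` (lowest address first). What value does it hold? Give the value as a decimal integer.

18424623642186756836

Big-endian stores the most-significant byte at the lowest address.
The bytes are already most-significant first: 0xFFB16995B0CE32E4.
0xFFB16995B0CE32E4 = 18424623642186756836.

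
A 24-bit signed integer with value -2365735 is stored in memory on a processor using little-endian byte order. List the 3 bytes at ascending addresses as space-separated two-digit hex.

Two's complement of -2365735 in 24 bits: 2365735 = 0x241927; invert → 0xDBE6D8; add 1 → 0xDBE6D9.
Split into bytes (most-significant first): DB E6 D9.
Little-endian stores the least-significant byte at the lowest address.
So at ascending addresses the bytes are D9 E6 DB.

D9 E6 DB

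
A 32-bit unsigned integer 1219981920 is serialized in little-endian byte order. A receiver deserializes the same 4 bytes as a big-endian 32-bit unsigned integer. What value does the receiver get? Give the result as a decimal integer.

1618130760

1219981920 in 32-bit hexadecimal is 0x48B77260.
Stored little-endian, the bytes at ascending addresses are 60 72 B7 48.
Read back as big-endian, the last byte is least significant, giving 0x6072B748.
0x6072B748 = 1618130760.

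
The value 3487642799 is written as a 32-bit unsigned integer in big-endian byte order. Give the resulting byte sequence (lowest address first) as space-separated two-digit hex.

3487642799 in hexadecimal, padded to 32 bits, is 0xCFE134AF.
Split into bytes (most-significant first): CF E1 34 AF.
In big-endian order the high byte comes first in memory.
So the memory order matches the most-significant-first order: CF E1 34 AF.

CF E1 34 AF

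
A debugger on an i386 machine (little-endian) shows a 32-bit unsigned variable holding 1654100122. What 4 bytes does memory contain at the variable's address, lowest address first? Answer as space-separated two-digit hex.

1654100122 in hexadecimal, padded to 32 bits, is 0x6297909A.
Split into bytes (most-significant first): 62 97 90 9A.
Little-endian stores the least-significant byte at the lowest address.
So at ascending addresses the bytes are 9A 90 97 62.

9A 90 97 62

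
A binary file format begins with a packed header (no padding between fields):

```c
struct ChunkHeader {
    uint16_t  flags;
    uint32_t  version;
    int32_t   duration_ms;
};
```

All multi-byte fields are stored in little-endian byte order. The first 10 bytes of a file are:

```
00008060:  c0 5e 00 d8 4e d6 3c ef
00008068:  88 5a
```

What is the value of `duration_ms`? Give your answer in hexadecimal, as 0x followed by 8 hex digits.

`duration_ms` follows `flags` (2 B), `version` (4 B), so it starts at offset 2 + 4 = 6 and occupies 4 bytes.
Bytes at offsets 6..9: 3C EF 88 5A.
In little-endian order the low byte comes first in memory.
Reassemble most-significant byte first: 5A 88 EF 3C → 0x5A88EF3C.

0x5A88EF3C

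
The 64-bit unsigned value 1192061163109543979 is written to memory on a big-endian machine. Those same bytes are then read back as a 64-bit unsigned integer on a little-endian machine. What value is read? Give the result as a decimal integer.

1192061163109543979 in 64-bit hexadecimal is 0x108B0D4FE1AEF02B.
Stored big-endian, the bytes at ascending addresses are 10 8B 0D 4F E1 AE F0 2B.
Read back as little-endian, the first byte is least significant, giving 0x2BF0AEE14F0D8B10.
0x2BF0AEE14F0D8B10 = 3166222820758620944.

3166222820758620944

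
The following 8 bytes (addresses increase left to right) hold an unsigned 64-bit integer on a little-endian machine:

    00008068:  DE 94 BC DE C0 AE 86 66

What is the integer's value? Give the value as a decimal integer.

7387784382141732062

Little-endian: lowest address holds the least-significant byte.
Reassemble most-significant byte first: 66 86 AE C0 DE BC 94 DE → 0x6686AEC0DEBC94DE.
0x6686AEC0DEBC94DE = 7387784382141732062.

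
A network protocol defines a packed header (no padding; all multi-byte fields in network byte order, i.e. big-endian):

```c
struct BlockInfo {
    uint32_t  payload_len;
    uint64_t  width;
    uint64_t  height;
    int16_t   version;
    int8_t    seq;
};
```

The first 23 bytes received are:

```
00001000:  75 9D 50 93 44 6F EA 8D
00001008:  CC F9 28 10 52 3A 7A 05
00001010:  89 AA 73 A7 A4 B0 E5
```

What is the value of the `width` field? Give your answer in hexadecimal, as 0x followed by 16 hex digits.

`width` follows `payload_len` (4 bytes), so it starts at byte offset 4 and occupies 8 bytes.
Bytes at offsets 4..11: 44 6F EA 8D CC F9 28 10.
Big-endian: lowest address holds the most-significant byte.
The bytes are already most-significant first: 0x446FEA8DCCF92810.

0x446FEA8DCCF92810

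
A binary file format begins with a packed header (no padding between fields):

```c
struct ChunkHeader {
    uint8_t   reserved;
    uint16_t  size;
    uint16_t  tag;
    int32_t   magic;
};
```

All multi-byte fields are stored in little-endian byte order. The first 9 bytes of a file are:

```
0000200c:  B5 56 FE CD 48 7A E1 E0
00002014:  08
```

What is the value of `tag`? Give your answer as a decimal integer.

`tag` follows `reserved` (1 B), `size` (2 B), so it starts at offset 1 + 2 = 3 and occupies 2 bytes.
Bytes at offsets 3..4: CD 48.
Little-endian stores the least-significant byte at the lowest address.
Reassemble most-significant byte first: 48 CD → 0x48CD.
0x48CD = 18637.

18637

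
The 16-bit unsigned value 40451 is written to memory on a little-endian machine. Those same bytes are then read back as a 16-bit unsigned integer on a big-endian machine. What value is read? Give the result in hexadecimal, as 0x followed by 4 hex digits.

40451 in 16-bit hexadecimal is 0x9E03.
Stored little-endian, the bytes at ascending addresses are 03 9E.
Read back as big-endian, the last byte is least significant, giving 0x039E.

0x039E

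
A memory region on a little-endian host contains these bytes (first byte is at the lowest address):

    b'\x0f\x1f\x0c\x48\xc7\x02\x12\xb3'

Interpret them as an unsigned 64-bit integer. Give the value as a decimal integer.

In little-endian order the low byte comes first in memory.
Reassemble most-significant byte first: B3 12 02 C7 48 0C 1F 0F → 0xB31202C7480C1F0F.
0xB31202C7480C1F0F = 12903378937300393743.

12903378937300393743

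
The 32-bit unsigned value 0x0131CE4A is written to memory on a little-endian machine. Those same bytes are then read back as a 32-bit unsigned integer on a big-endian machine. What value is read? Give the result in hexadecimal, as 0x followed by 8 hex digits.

0x4ACE3101

Stored little-endian, the bytes at ascending addresses are 4A CE 31 01.
Read back as big-endian, the last byte is least significant, giving 0x4ACE3101.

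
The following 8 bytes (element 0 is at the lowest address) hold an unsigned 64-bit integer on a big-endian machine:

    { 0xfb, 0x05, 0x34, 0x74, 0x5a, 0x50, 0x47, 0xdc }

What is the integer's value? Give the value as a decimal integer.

Big-endian stores the most-significant byte at the lowest address.
The bytes are already most-significant first: 0xFB0534745A5047DC.
0xFB0534745A5047DC = 18087921152739526620.

18087921152739526620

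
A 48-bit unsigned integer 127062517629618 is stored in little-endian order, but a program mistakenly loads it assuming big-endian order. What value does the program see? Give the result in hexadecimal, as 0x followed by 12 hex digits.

127062517629618 in 48-bit hexadecimal is 0x73900C3A42B2.
Stored little-endian, the bytes at ascending addresses are B2 42 3A 0C 90 73.
Read back as big-endian, the last byte is least significant, giving 0xB2423A0C9073.

0xB2423A0C9073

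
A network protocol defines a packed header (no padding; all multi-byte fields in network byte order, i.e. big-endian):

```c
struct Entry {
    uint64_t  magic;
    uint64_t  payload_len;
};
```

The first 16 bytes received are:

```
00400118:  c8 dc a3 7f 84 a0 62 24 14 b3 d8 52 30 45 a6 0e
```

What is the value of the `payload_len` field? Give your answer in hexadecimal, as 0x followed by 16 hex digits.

0x14B3D8523045A60E

`payload_len` follows `magic` (8 bytes), so it starts at byte offset 8 and occupies 8 bytes.
Bytes at offsets 8..15: 14 B3 D8 52 30 45 A6 0E.
Big-endian stores the most-significant byte at the lowest address.
The bytes are already most-significant first: 0x14B3D8523045A60E.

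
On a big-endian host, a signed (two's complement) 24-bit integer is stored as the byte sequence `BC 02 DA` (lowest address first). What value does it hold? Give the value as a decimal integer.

-4455718

In big-endian order the high byte comes first in memory.
The bytes are already most-significant first: 0xBC02DA.
Top bit is set, so as a signed 24-bit value this is 0xBC02DA − 2^24 = -4455718.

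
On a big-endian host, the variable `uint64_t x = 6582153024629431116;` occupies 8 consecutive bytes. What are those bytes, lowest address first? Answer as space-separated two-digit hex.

6582153024629431116 in hexadecimal, padded to 64 bits, is 0x5B58814D5A4CDB4C.
Split into bytes (most-significant first): 5B 58 81 4D 5A 4C DB 4C.
In big-endian order the high byte comes first in memory.
So the memory order matches the most-significant-first order: 5B 58 81 4D 5A 4C DB 4C.

5B 58 81 4D 5A 4C DB 4C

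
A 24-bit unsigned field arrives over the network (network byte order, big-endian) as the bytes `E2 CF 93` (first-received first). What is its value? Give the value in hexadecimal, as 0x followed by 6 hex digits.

Big-endian stores the most-significant byte at the lowest address.
The bytes are already most-significant first: 0xE2CF93.

0xE2CF93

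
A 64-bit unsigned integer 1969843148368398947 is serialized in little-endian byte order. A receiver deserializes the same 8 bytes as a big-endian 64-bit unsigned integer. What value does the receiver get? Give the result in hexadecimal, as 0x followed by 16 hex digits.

1969843148368398947 in 64-bit hexadecimal is 0x1B5649E821BC4A63.
Stored little-endian, the bytes at ascending addresses are 63 4A BC 21 E8 49 56 1B.
Read back as big-endian, the last byte is least significant, giving 0x634ABC21E849561B.

0x634ABC21E849561B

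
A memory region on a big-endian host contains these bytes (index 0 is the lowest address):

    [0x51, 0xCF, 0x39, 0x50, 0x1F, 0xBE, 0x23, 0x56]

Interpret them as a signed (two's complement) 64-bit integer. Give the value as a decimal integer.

In big-endian order the high byte comes first in memory.
The bytes are already most-significant first: 0x51CF39501FBE2356.
0x51CF39501FBE2356 = 5894993453543990102.

5894993453543990102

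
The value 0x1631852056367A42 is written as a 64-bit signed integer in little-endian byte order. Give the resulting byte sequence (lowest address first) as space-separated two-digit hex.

42 7A 36 56 20 85 31 16

Split into bytes (most-significant first): 16 31 85 20 56 36 7A 42.
In little-endian order the low byte comes first in memory.
So at ascending addresses the bytes are 42 7A 36 56 20 85 31 16.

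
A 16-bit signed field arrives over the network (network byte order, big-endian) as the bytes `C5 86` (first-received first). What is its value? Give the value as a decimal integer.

Big-endian stores the most-significant byte at the lowest address.
The bytes are already most-significant first: 0xC586.
Top bit is set, so as a signed 16-bit value this is 0xC586 − 2^16 = -14970.

-14970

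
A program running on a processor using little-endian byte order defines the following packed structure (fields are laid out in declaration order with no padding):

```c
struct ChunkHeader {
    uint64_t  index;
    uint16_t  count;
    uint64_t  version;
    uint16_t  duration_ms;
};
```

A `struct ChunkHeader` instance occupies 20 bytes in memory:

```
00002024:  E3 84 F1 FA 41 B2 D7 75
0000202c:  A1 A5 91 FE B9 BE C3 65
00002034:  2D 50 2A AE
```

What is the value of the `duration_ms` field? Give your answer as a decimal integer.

`duration_ms` follows `index` (8 B), `count` (2 B), `version` (8 B), so it starts at offset 8 + 2 + 8 = 18 and occupies 2 bytes.
Bytes at offsets 18..19: 2A AE.
In little-endian order the low byte comes first in memory.
Reassemble most-significant byte first: AE 2A → 0xAE2A.
0xAE2A = 44586.

44586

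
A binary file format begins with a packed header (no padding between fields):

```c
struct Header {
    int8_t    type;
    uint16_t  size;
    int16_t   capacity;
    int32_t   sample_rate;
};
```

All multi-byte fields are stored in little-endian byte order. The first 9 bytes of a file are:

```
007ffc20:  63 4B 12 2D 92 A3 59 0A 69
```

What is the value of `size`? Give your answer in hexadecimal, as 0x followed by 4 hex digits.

0x124B

`size` follows `type` (1 byte), so it starts at byte offset 1 and occupies 2 bytes.
Bytes at offsets 1..2: 4B 12.
In little-endian order the low byte comes first in memory.
Reassemble most-significant byte first: 12 4B → 0x124B.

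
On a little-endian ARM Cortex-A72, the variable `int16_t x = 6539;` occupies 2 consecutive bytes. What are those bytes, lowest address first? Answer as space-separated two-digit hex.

8B 19

6539 in hexadecimal, padded to 16 bits, is 0x198B.
Split into bytes (most-significant first): 19 8B.
Little-endian: lowest address holds the least-significant byte.
So at ascending addresses the bytes are 8B 19.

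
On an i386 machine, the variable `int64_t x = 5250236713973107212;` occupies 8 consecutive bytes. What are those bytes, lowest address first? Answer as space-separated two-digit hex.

5250236713973107212 in hexadecimal, padded to 64 bits, is 0x48DC96797314CA0C.
Split into bytes (most-significant first): 48 DC 96 79 73 14 CA 0C.
In little-endian order the low byte comes first in memory.
So at ascending addresses the bytes are 0C CA 14 73 79 96 DC 48.

0C CA 14 73 79 96 DC 48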